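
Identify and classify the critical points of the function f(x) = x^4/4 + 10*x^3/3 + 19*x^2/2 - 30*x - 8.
f'(x) = x^3 + 10*x^2 + 19*x - 30

Solve f'(x) = 0:
  Factor: x^3 + 10*x^2 + 19*x - 30 = (x - 1)*(x + 5)*(x + 6) = 0.
  ⇒ x = -6, -5, 1

f''(x) = 3*x^2 + 20*x + 19
Second-derivative test at each critical point:
  f''(-6) = 7 > 0 → local minimum
  f''(-5) = -6 < 0 → local maximum
  f''(1) = 42 > 0 → local minimum

Critical points: x = -6 (local minimum); x = -5 (local maximum); x = 1 (local minimum)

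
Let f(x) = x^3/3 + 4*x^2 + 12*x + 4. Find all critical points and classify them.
f'(x) = x^2 + 8*x + 12

Solve f'(x) = 0:
  Factor: x^2 + 8*x + 12 = (x + 2)*(x + 6) = 0.
  ⇒ x = -6, -2

f''(x) = 2*x + 8
Second-derivative test at each critical point:
  f''(-6) = -4 < 0 → local maximum
  f''(-2) = 4 > 0 → local minimum

Critical points: x = -6 (local maximum); x = -2 (local minimum)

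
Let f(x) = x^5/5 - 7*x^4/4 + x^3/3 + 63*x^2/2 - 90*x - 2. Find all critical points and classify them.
f'(x) = x^4 - 7*x^3 + x^2 + 63*x - 90

Solve f'(x) = 0:
  Factor: x^4 - 7*x^3 + x^2 + 63*x - 90 = (x - 5)*(x - 3)*(x - 2)*(x + 3) = 0.
  ⇒ x = -3, 2, 3, 5

f''(x) = 4*x^3 - 21*x^2 + 2*x + 63
Second-derivative test at each critical point:
  f''(-3) = -240 < 0 → local maximum
  f''(2) = 15 > 0 → local minimum
  f''(3) = -12 < 0 → local maximum
  f''(5) = 48 > 0 → local minimum

Critical points: x = -3 (local maximum); x = 2 (local minimum); x = 3 (local maximum); x = 5 (local minimum)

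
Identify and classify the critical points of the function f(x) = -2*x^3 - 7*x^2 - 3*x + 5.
f'(x) = -6*x^2 - 14*x - 3

Solve f'(x) = 0:
  6*x^2 + 14*x + 3 = 0 has no rational roots; quadratic formula: x = (-14 ± √124)/12.
  ⇒ x = -7/6 - sqrt(31)/6 ≈ -2.0946, -7/6 + sqrt(31)/6 ≈ -0.2387

f''(x) = -12*x - 14
Second-derivative test at each critical point:
  f''(-2.0946) = 11.1355 > 0 → local minimum
  f''(-0.2387) = -11.1355 < 0 → local maximum

Critical points: x = -7/6 - sqrt(31)/6 ≈ -2.0946 (local minimum); x = -7/6 + sqrt(31)/6 ≈ -0.2387 (local maximum)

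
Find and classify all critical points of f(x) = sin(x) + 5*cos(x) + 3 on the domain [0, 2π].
f'(x) = -5*sin(x) + cos(x)

Solve f'(x) = 0 on [0, 2π]:
  f'(x) = 0 ⇔ cos(x) = 5*sin(x) ⇔ tan(x) = 1/5, i.e. x = arctan(1/5) + nπ; keep the solutions lying in [0, 2π].
  ⇒ x = atan(1/5) ≈ 0.1974, atan(1/5) + pi ≈ 3.3390

f''(x) = -sin(x) - 5*cos(x)
Second-derivative test at each critical point:
  f''(0.1974) = -5.0990 < 0 → local maximum
  f''(3.3390) = 5.0990 > 0 → local minimum

Critical points: x = atan(1/5) ≈ 0.1974 (local maximum); x = atan(1/5) + pi ≈ 3.3390 (local minimum)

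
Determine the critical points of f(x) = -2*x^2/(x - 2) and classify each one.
f'(x) = 2*x*(4 - x)/(x - 2)^2

Solve f'(x) = 0:
  f'(x) = -2*x*(x - 4)/(x - 2)^2; the denominator is positive wherever f is defined, so f'(x) = 0 ⇔ -2*x^2 + 8*x = 0.
  Factor: -2*x^2 + 8*x = -2*x*(x - 4) = 0.
  ⇒ x = 0, 4

f''(x) = -16/(x^3 - 6*x^2 + 12*x - 8)
Second-derivative test at each critical point:
  f''(0) = 2 > 0 → local minimum
  f''(4) = -2 < 0 → local maximum

Critical points: x = 0 (local minimum); x = 4 (local maximum)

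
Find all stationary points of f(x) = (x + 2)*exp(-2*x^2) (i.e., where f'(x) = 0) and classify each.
f'(x) = (-4*x*(x + 2) + 1)*exp(-2*x^2)

Solve f'(x) = 0:
  f'(x) = (-4*x^2 - 8*x + 1)·exp(-2*x^2) and exp(-2*x^2) > 0 for every x, so f'(x) = 0 ⇔ -4*x^2 - 8*x + 1 = 0.
  4*x^2 + 8*x - 1 = 0 has no rational roots; quadratic formula: x = (-8 ± √80)/8.
  ⇒ x = -sqrt(5)/2 - 1 ≈ -2.1180, -1 + sqrt(5)/2 ≈ 0.1180

f''(x) = 4*(4*x^2*(x + 2) - 3*x - 2)*exp(-2*x^2)
Second-derivative test at each critical point:
  f''(-2.1180) = 0.0011 > 0 → local minimum
  f''(0.1180) = -8.6985 < 0 → local maximum

Critical points: x = -sqrt(5)/2 - 1 ≈ -2.1180 (local minimum); x = -1 + sqrt(5)/2 ≈ 0.1180 (local maximum)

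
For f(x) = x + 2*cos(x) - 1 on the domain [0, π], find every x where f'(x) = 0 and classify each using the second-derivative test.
f'(x) = 1 - 2*sin(x)

Solve f'(x) = 0 on [0, π]:
  f'(x) = 0 ⇔ sin(x) = 1/2, i.e. x = arcsin(1/2) + 2nπ or x = π − arcsin(1/2) + 2nπ; keep the solutions lying in [0, π].
  ⇒ x = pi/6 ≈ 0.5236, 5*pi/6 ≈ 2.6180

f''(x) = -2*cos(x)
Second-derivative test at each critical point:
  f''(0.5236) = -1.7321 < 0 → local maximum
  f''(2.6180) = 1.7321 > 0 → local minimum

Critical points: x = pi/6 ≈ 0.5236 (local maximum); x = 5*pi/6 ≈ 2.6180 (local minimum)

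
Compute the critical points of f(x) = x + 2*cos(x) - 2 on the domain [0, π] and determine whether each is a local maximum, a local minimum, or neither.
f'(x) = 1 - 2*sin(x)

Solve f'(x) = 0 on [0, π]:
  f'(x) = 0 ⇔ sin(x) = 1/2, i.e. x = arcsin(1/2) + 2nπ or x = π − arcsin(1/2) + 2nπ; keep the solutions lying in [0, π].
  ⇒ x = pi/6 ≈ 0.5236, 5*pi/6 ≈ 2.6180

f''(x) = -2*cos(x)
Second-derivative test at each critical point:
  f''(0.5236) = -1.7321 < 0 → local maximum
  f''(2.6180) = 1.7321 > 0 → local minimum

Critical points: x = pi/6 ≈ 0.5236 (local maximum); x = 5*pi/6 ≈ 2.6180 (local minimum)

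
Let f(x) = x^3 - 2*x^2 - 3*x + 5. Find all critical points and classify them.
f'(x) = 3*x^2 - 4*x - 3

Solve f'(x) = 0:
  3*x^2 - 4*x - 3 = 0 has no rational roots; quadratic formula: x = (4 ± √52)/6.
  ⇒ x = 2/3 - sqrt(13)/3 ≈ -0.5352, 2/3 + sqrt(13)/3 ≈ 1.8685

f''(x) = 6*x - 4
Second-derivative test at each critical point:
  f''(-0.5352) = -7.2111 < 0 → local maximum
  f''(1.8685) = 7.2111 > 0 → local minimum

Critical points: x = 2/3 - sqrt(13)/3 ≈ -0.5352 (local maximum); x = 2/3 + sqrt(13)/3 ≈ 1.8685 (local minimum)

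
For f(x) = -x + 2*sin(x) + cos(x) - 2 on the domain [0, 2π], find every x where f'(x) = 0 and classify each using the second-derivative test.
f'(x) = -sin(x) + 2*cos(x) - 1

Solve f'(x) = 0 on [0, 2π]:
  f'(x) = 0 ⇔ -sin(x) + 2*cos(x) = 1. Write the left side as R·cos(x + φ) with R = √(2² + 1²) = sqrt(5), cos φ = 2*sqrt(5)/5, sin φ = sqrt(5)/5; then cos(x + φ) = sqrt(5)/5. Solve for x and keep the solutions lying in [0, 2π].
  ⇒ x = atan(3/4) ≈ 0.6435, 3*pi/2 ≈ 4.7124

f''(x) = -2*sin(x) - cos(x)
Second-derivative test at each critical point:
  f''(0.6435) = -2 < 0 → local maximum
  f''(4.7124) = 2 > 0 → local minimum

Critical points: x = atan(3/4) ≈ 0.6435 (local maximum); x = 3*pi/2 ≈ 4.7124 (local minimum)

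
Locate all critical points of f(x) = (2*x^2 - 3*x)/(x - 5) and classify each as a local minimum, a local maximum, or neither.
f'(x) = (2*x^2 - 20*x + 15)/(x^2 - 10*x + 25)

Solve f'(x) = 0:
  f'(x) = (2*x^2 - 20*x + 15)/(x - 5)^2; the denominator is positive wherever f is defined, so f'(x) = 0 ⇔ 2*x^2 - 20*x + 15 = 0.
  2*x^2 - 20*x + 15 = 0 has no rational roots; quadratic formula: x = (20 ± √280)/4.
  ⇒ x = 5 - sqrt(70)/2 ≈ 0.8167, sqrt(70)/2 + 5 ≈ 9.1833

f''(x) = 70/(x^3 - 15*x^2 + 75*x - 125)
Second-derivative test at each critical point:
  f''(0.8167) = -0.9562 < 0 → local maximum
  f''(9.1833) = 0.9562 > 0 → local minimum

Critical points: x = 5 - sqrt(70)/2 ≈ 0.8167 (local maximum); x = sqrt(70)/2 + 5 ≈ 9.1833 (local minimum)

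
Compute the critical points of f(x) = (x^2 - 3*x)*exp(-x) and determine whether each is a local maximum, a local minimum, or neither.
f'(x) = (-x^2 + 5*x - 3)*exp(-x)

Solve f'(x) = 0:
  f'(x) = (-x^2 + 5*x - 3)·exp(-x) and exp(-x) > 0 for every x, so f'(x) = 0 ⇔ -x^2 + 5*x - 3 = 0.
  x^2 - 5*x + 3 = 0 has no rational roots; quadratic formula: x = (5 ± √13)/2.
  ⇒ x = 5/2 - sqrt(13)/2 ≈ 0.6972, sqrt(13)/2 + 5/2 ≈ 4.3028

f''(x) = (x^2 - 7*x + 8)*exp(-x)
Second-derivative test at each critical point:
  f''(0.6972) = 1.7954 > 0 → local minimum
  f''(4.3028) = -0.0488 < 0 → local maximum

Critical points: x = 5/2 - sqrt(13)/2 ≈ 0.6972 (local minimum); x = sqrt(13)/2 + 5/2 ≈ 4.3028 (local maximum)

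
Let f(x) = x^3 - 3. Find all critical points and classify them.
f'(x) = 3*x^2

Solve f'(x) = 0:
  ⇒ x = 0

f''(x) = 6*x
Second-derivative test at each critical point:
  f''(0) = 0, so the second-derivative test is inconclusive; use the first-derivative test: f'(-1/4) = 0.1875, f'(1/4) = 0.1875 — f' is positive on both sides (no sign change) → neither a local maximum nor a local minimum

Critical points: x = 0 (neither)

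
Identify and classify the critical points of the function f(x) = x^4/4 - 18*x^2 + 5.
f'(x) = x*(x^2 - 36)

Solve f'(x) = 0:
  Factor: x^3 - 36*x = x*(x - 6)*(x + 6) = 0.
  ⇒ x = -6, 0, 6

f''(x) = 3*x^2 - 36
Second-derivative test at each critical point:
  f''(-6) = 72 > 0 → local minimum
  f''(0) = -36 < 0 → local maximum
  f''(6) = 72 > 0 → local minimum

Critical points: x = -6 (local minimum); x = 0 (local maximum); x = 6 (local minimum)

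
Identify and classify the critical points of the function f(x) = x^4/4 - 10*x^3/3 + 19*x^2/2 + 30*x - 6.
f'(x) = x^3 - 10*x^2 + 19*x + 30

Solve f'(x) = 0:
  Factor: x^3 - 10*x^2 + 19*x + 30 = (x - 6)*(x - 5)*(x + 1) = 0.
  ⇒ x = -1, 5, 6

f''(x) = 3*x^2 - 20*x + 19
Second-derivative test at each critical point:
  f''(-1) = 42 > 0 → local minimum
  f''(5) = -6 < 0 → local maximum
  f''(6) = 7 > 0 → local minimum

Critical points: x = -1 (local minimum); x = 5 (local maximum); x = 6 (local minimum)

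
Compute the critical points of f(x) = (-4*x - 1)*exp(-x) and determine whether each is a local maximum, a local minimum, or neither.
f'(x) = (4*x - 3)*exp(-x)

Solve f'(x) = 0:
  f'(x) = (4*x - 3)·exp(-x) and exp(-x) > 0 for every x, so f'(x) = 0 ⇔ 4*x - 3 = 0.
  4*x - 3 = 0.
  ⇒ x = 3/4

f''(x) = (7 - 4*x)*exp(-x)
Second-derivative test at each critical point:
  f''(3/4) = 1.8895 > 0 → local minimum

Critical points: x = 3/4 (local minimum)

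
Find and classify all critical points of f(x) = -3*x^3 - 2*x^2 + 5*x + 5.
f'(x) = -9*x^2 - 4*x + 5

Solve f'(x) = 0:
  Factor: -9*x^2 - 4*x + 5 = -(x + 1)*(9*x - 5) = 0.
  ⇒ x = -1, 5/9

f''(x) = -18*x - 4
Second-derivative test at each critical point:
  f''(-1) = 14 > 0 → local minimum
  f''(5/9) = -14 < 0 → local maximum

Critical points: x = -1 (local minimum); x = 5/9 (local maximum)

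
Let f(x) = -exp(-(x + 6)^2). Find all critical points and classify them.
f'(x) = 2*(x + 6)*exp(-(x + 6)^2)

Solve f'(x) = 0:
  f'(x) = (2*x + 12)·exp(-(x + 6)^2) and exp(-(x + 6)^2) > 0 for every x, so f'(x) = 0 ⇔ 2*x + 12 = 0.
  Factor: 2*x + 12 = 2*(x + 6) = 0.
  ⇒ x = -6

f''(x) = 2*(1 - 2*(x + 6)^2)*exp(-(x + 6)^2)
Second-derivative test at each critical point:
  f''(-6) = 2 > 0 → local minimum

Critical points: x = -6 (local minimum)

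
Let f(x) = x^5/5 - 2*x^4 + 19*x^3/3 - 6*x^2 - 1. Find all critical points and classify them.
f'(x) = x*(x^3 - 8*x^2 + 19*x - 12)

Solve f'(x) = 0:
  Factor: x^4 - 8*x^3 + 19*x^2 - 12*x = x*(x - 4)*(x - 3)*(x - 1) = 0.
  ⇒ x = 0, 1, 3, 4

f''(x) = 4*x^3 - 24*x^2 + 38*x - 12
Second-derivative test at each critical point:
  f''(0) = -12 < 0 → local maximum
  f''(1) = 6 > 0 → local minimum
  f''(3) = -6 < 0 → local maximum
  f''(4) = 12 > 0 → local minimum

Critical points: x = 0 (local maximum); x = 1 (local minimum); x = 3 (local maximum); x = 4 (local minimum)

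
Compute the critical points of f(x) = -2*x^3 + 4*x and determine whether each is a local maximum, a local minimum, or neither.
f'(x) = 4 - 6*x^2

Solve f'(x) = 0:
  Factor: 4 - 6*x^2 = -2*(3*x^2 - 2); 3*x^2 - 2 = 0 has no rational roots; quadratic formula: x = (0 ± √24)/6.
  ⇒ x = -sqrt(6)/3 ≈ -0.8165, sqrt(6)/3 ≈ 0.8165

f''(x) = -12*x
Second-derivative test at each critical point:
  f''(-0.8165) = 9.7980 > 0 → local minimum
  f''(0.8165) = -9.7980 < 0 → local maximum

Critical points: x = -sqrt(6)/3 ≈ -0.8165 (local minimum); x = sqrt(6)/3 ≈ 0.8165 (local maximum)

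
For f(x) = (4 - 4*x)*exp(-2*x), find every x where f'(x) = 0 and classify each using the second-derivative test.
f'(x) = 4*(2*x - 3)*exp(-2*x)

Solve f'(x) = 0:
  f'(x) = (8*x - 12)·exp(-2*x) and exp(-2*x) > 0 for every x, so f'(x) = 0 ⇔ 8*x - 12 = 0.
  Factor: 8*x - 12 = 4*(2*x - 3) = 0.
  ⇒ x = 3/2

f''(x) = 16*(2 - x)*exp(-2*x)
Second-derivative test at each critical point:
  f''(3/2) = 0.3983 > 0 → local minimum

Critical points: x = 3/2 (local minimum)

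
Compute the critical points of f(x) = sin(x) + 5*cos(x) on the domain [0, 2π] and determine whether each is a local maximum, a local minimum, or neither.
f'(x) = -5*sin(x) + cos(x)

Solve f'(x) = 0 on [0, 2π]:
  f'(x) = 0 ⇔ cos(x) = 5*sin(x) ⇔ tan(x) = 1/5, i.e. x = arctan(1/5) + nπ; keep the solutions lying in [0, 2π].
  ⇒ x = atan(1/5) ≈ 0.1974, atan(1/5) + pi ≈ 3.3390

f''(x) = -sin(x) - 5*cos(x)
Second-derivative test at each critical point:
  f''(0.1974) = -5.0990 < 0 → local maximum
  f''(3.3390) = 5.0990 > 0 → local minimum

Critical points: x = atan(1/5) ≈ 0.1974 (local maximum); x = atan(1/5) + pi ≈ 3.3390 (local minimum)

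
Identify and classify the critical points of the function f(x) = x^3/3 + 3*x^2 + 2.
f'(x) = x*(x + 6)

Solve f'(x) = 0:
  Factor: x^2 + 6*x = x*(x + 6) = 0.
  ⇒ x = -6, 0

f''(x) = 2*x + 6
Second-derivative test at each critical point:
  f''(-6) = -6 < 0 → local maximum
  f''(0) = 6 > 0 → local minimum

Critical points: x = -6 (local maximum); x = 0 (local minimum)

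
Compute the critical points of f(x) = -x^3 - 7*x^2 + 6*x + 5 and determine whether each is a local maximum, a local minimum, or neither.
f'(x) = -3*x^2 - 14*x + 6

Solve f'(x) = 0:
  3*x^2 + 14*x - 6 = 0 has no rational roots; quadratic formula: x = (-14 ± √268)/6.
  ⇒ x = -sqrt(67)/3 - 7/3 ≈ -5.0618, -7/3 + sqrt(67)/3 ≈ 0.3951

f''(x) = -6*x - 14
Second-derivative test at each critical point:
  f''(-5.0618) = 16.3707 > 0 → local minimum
  f''(0.3951) = -16.3707 < 0 → local maximum

Critical points: x = -sqrt(67)/3 - 7/3 ≈ -5.0618 (local minimum); x = -7/3 + sqrt(67)/3 ≈ 0.3951 (local maximum)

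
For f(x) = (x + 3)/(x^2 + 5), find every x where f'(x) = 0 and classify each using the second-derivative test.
f'(x) = (x^2 - 2*x*(x + 3) + 5)/(x^2 + 5)^2

Solve f'(x) = 0:
  f'(x) = -(x^2 + 6*x - 5)/(x^2 + 5)^2; the denominator is positive wherever f is defined, so f'(x) = 0 ⇔ -x^2 - 6*x + 5 = 0.
  x^2 + 6*x - 5 = 0 has no rational roots; quadratic formula: x = (-6 ± √56)/2.
  ⇒ x = -sqrt(14) - 3 ≈ -6.7417, -3 + sqrt(14) ≈ 0.7417

f''(x) = 2*(4*x^2*(x + 3) - 3*(x + 1)*(x^2 + 5))/(x^2 + 5)^3
Second-derivative test at each critical point:
  f''(-6.7417) = 0.0029 > 0 → local minimum
  f''(0.7417) = -0.2429 < 0 → local maximum

Critical points: x = -sqrt(14) - 3 ≈ -6.7417 (local minimum); x = -3 + sqrt(14) ≈ 0.7417 (local maximum)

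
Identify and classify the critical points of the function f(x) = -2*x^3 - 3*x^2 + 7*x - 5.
f'(x) = -6*x^2 - 6*x + 7

Solve f'(x) = 0:
  6*x^2 + 6*x - 7 = 0 has no rational roots; quadratic formula: x = (-6 ± √204)/12.
  ⇒ x = -sqrt(51)/6 - 1/2 ≈ -1.6902, -1/2 + sqrt(51)/6 ≈ 0.6902

f''(x) = -12*x - 6
Second-derivative test at each critical point:
  f''(-1.6902) = 14.2829 > 0 → local minimum
  f''(0.6902) = -14.2829 < 0 → local maximum

Critical points: x = -sqrt(51)/6 - 1/2 ≈ -1.6902 (local minimum); x = -1/2 + sqrt(51)/6 ≈ 0.6902 (local maximum)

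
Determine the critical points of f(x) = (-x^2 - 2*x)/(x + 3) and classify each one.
f'(x) = (-x^2 - 6*x - 6)/(x^2 + 6*x + 9)

Solve f'(x) = 0:
  f'(x) = -(x^2 + 6*x + 6)/(x + 3)^2; the denominator is positive wherever f is defined, so f'(x) = 0 ⇔ -x^2 - 6*x - 6 = 0.
  x^2 + 6*x + 6 = 0 has no rational roots; quadratic formula: x = (-6 ± √12)/2.
  ⇒ x = -3 - sqrt(3) ≈ -4.7321, -3 + sqrt(3) ≈ -1.2679

f''(x) = -6/(x^3 + 9*x^2 + 27*x + 27)
Second-derivative test at each critical point:
  f''(-4.7321) = 1.1547 > 0 → local minimum
  f''(-1.2679) = -1.1547 < 0 → local maximum

Critical points: x = -3 - sqrt(3) ≈ -4.7321 (local minimum); x = -3 + sqrt(3) ≈ -1.2679 (local maximum)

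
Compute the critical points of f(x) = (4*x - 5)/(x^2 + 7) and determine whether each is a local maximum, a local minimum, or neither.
f'(x) = 2*(-2*x^2 + 5*x + 14)/(x^4 + 14*x^2 + 49)

Solve f'(x) = 0:
  f'(x) = -2*(2*x^2 - 5*x - 14)/(x^2 + 7)^2; the denominator is positive wherever f is defined, so f'(x) = 0 ⇔ -4*x^2 + 10*x + 28 = 0.
  Factor: -4*x^2 + 10*x + 28 = -2*(2*x^2 - 5*x - 14); 2*x^2 - 5*x - 14 = 0 has no rational roots; quadratic formula: x = (5 ± √137)/4.
  ⇒ x = 5/4 - sqrt(137)/4 ≈ -1.6762, 5/4 + sqrt(137)/4 ≈ 4.1762

f''(x) = 2*(4*x^2*(4*x - 5) + (5 - 12*x)*(x^2 + 7))/(x^2 + 7)^3
Second-derivative test at each critical point:
  f''(-1.6762) = 0.2433 > 0 → local minimum
  f''(4.1762) = -0.0392 < 0 → local maximum

Critical points: x = 5/4 - sqrt(137)/4 ≈ -1.6762 (local minimum); x = 5/4 + sqrt(137)/4 ≈ 4.1762 (local maximum)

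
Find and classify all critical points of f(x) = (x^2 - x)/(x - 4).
f'(x) = (x^2 - 8*x + 4)/(x^2 - 8*x + 16)

Solve f'(x) = 0:
  f'(x) = (x^2 - 8*x + 4)/(x - 4)^2; the denominator is positive wherever f is defined, so f'(x) = 0 ⇔ x^2 - 8*x + 4 = 0.
  x^2 - 8*x + 4 = 0 has no rational roots; quadratic formula: x = (8 ± √48)/2.
  ⇒ x = 4 - 2*sqrt(3) ≈ 0.5359, 2*sqrt(3) + 4 ≈ 7.4641

f''(x) = 24/(x^3 - 12*x^2 + 48*x - 64)
Second-derivative test at each critical point:
  f''(0.5359) = -0.5774 < 0 → local maximum
  f''(7.4641) = 0.5774 > 0 → local minimum

Critical points: x = 4 - 2*sqrt(3) ≈ 0.5359 (local maximum); x = 2*sqrt(3) + 4 ≈ 7.4641 (local minimum)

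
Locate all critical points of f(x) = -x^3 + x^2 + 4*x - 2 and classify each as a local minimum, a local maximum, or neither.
f'(x) = -3*x^2 + 2*x + 4

Solve f'(x) = 0:
  3*x^2 - 2*x - 4 = 0 has no rational roots; quadratic formula: x = (2 ± √52)/6.
  ⇒ x = 1/3 - sqrt(13)/3 ≈ -0.8685, 1/3 + sqrt(13)/3 ≈ 1.5352

f''(x) = 2 - 6*x
Second-derivative test at each critical point:
  f''(-0.8685) = 7.2111 > 0 → local minimum
  f''(1.5352) = -7.2111 < 0 → local maximum

Critical points: x = 1/3 - sqrt(13)/3 ≈ -0.8685 (local minimum); x = 1/3 + sqrt(13)/3 ≈ 1.5352 (local maximum)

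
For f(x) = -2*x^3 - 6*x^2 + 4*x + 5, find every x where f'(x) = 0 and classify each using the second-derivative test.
f'(x) = -6*x^2 - 12*x + 4

Solve f'(x) = 0:
  Factor: -6*x^2 - 12*x + 4 = -2*(3*x^2 + 6*x - 2); 3*x^2 + 6*x - 2 = 0 has no rational roots; quadratic formula: x = (-6 ± √60)/6.
  ⇒ x = -sqrt(15)/3 - 1 ≈ -2.2910, -1 + sqrt(15)/3 ≈ 0.2910

f''(x) = -12*x - 12
Second-derivative test at each critical point:
  f''(-2.2910) = 15.4919 > 0 → local minimum
  f''(0.2910) = -15.4919 < 0 → local maximum

Critical points: x = -sqrt(15)/3 - 1 ≈ -2.2910 (local minimum); x = -1 + sqrt(15)/3 ≈ 0.2910 (local maximum)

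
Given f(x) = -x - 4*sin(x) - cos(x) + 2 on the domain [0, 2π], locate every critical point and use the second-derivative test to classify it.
f'(x) = sin(x) - 4*cos(x) - 1

Solve f'(x) = 0 on [0, 2π]:
  f'(x) = 0 ⇔ sin(x) - 4*cos(x) = 1. Write the left side as R·cos(x + φ) with R = √((-4)² + (-1)²) = sqrt(17), cos φ = -4*sqrt(17)/17, sin φ = -sqrt(17)/17; then cos(x + φ) = sqrt(17)/17. Solve for x and keep the solutions lying in [0, 2π].
  ⇒ x = pi/2 ≈ 1.5708, atan(15/8) + pi ≈ 4.2224

f''(x) = 4*sin(x) + cos(x)
Second-derivative test at each critical point:
  f''(1.5708) = 4 > 0 → local minimum
  f''(4.2224) = -4 < 0 → local maximum

Critical points: x = pi/2 ≈ 1.5708 (local minimum); x = atan(15/8) + pi ≈ 4.2224 (local maximum)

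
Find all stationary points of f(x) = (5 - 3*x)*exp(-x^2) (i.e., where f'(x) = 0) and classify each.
f'(x) = (2*x*(3*x - 5) - 3)*exp(-x^2)

Solve f'(x) = 0:
  f'(x) = (6*x^2 - 10*x - 3)·exp(-x^2) and exp(-x^2) > 0 for every x, so f'(x) = 0 ⇔ 6*x^2 - 10*x - 3 = 0.
  6*x^2 - 10*x - 3 = 0 has no rational roots; quadratic formula: x = (10 ± √172)/12.
  ⇒ x = 5/6 - sqrt(43)/6 ≈ -0.2596, 5/6 + sqrt(43)/6 ≈ 1.9262

f''(x) = 2*(2*x^2*(5 - 3*x) + 9*x - 5)*exp(-x^2)
Second-derivative test at each critical point:
  f''(-0.2596) = -12.2603 < 0 → local maximum
  f''(1.9262) = 0.3209 > 0 → local minimum

Critical points: x = 5/6 - sqrt(43)/6 ≈ -0.2596 (local maximum); x = 5/6 + sqrt(43)/6 ≈ 1.9262 (local minimum)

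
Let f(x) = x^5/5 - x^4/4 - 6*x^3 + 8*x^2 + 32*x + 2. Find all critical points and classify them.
f'(x) = x^4 - x^3 - 18*x^2 + 16*x + 32

Solve f'(x) = 0:
  Factor: x^4 - x^3 - 18*x^2 + 16*x + 32 = (x - 4)*(x - 2)*(x + 1)*(x + 4) = 0.
  ⇒ x = -4, -1, 2, 4

f''(x) = 4*x^3 - 3*x^2 - 36*x + 16
Second-derivative test at each critical point:
  f''(-4) = -144 < 0 → local maximum
  f''(-1) = 45 > 0 → local minimum
  f''(2) = -36 < 0 → local maximum
  f''(4) = 80 > 0 → local minimum

Critical points: x = -4 (local maximum); x = -1 (local minimum); x = 2 (local maximum); x = 4 (local minimum)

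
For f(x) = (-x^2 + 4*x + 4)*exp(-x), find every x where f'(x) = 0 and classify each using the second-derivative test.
f'(x) = x*(x - 6)*exp(-x)

Solve f'(x) = 0:
  f'(x) = (x^2 - 6*x)·exp(-x) and exp(-x) > 0 for every x, so f'(x) = 0 ⇔ x^2 - 6*x = 0.
  Factor: x^2 - 6*x = x*(x - 6) = 0.
  ⇒ x = 0, 6

f''(x) = (-x^2 + 8*x - 6)*exp(-x)
Second-derivative test at each critical point:
  f''(0) = -6 < 0 → local maximum
  f''(6) = 0.0149 > 0 → local minimum

Critical points: x = 0 (local maximum); x = 6 (local minimum)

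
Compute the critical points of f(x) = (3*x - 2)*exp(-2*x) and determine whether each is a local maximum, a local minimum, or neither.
f'(x) = (7 - 6*x)*exp(-2*x)

Solve f'(x) = 0:
  f'(x) = (7 - 6*x)·exp(-2*x) and exp(-2*x) > 0 for every x, so f'(x) = 0 ⇔ 7 - 6*x = 0.
  7 - 6*x = 0.
  ⇒ x = 7/6

f''(x) = 4*(3*x - 5)*exp(-2*x)
Second-derivative test at each critical point:
  f''(7/6) = -0.5818 < 0 → local maximum

Critical points: x = 7/6 (local maximum)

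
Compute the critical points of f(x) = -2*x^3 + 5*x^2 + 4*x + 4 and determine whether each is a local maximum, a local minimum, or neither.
f'(x) = -6*x^2 + 10*x + 4

Solve f'(x) = 0:
  Factor: -6*x^2 + 10*x + 4 = -2*(x - 2)*(3*x + 1) = 0.
  ⇒ x = -1/3, 2

f''(x) = 10 - 12*x
Second-derivative test at each critical point:
  f''(-1/3) = 14 > 0 → local minimum
  f''(2) = -14 < 0 → local maximum

Critical points: x = -1/3 (local minimum); x = 2 (local maximum)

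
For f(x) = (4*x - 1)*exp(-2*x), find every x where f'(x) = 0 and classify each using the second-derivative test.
f'(x) = 2*(3 - 4*x)*exp(-2*x)

Solve f'(x) = 0:
  f'(x) = (6 - 8*x)·exp(-2*x) and exp(-2*x) > 0 for every x, so f'(x) = 0 ⇔ 6 - 8*x = 0.
  Factor: 6 - 8*x = -2*(4*x - 3) = 0.
  ⇒ x = 3/4

f''(x) = 4*(4*x - 5)*exp(-2*x)
Second-derivative test at each critical point:
  f''(3/4) = -1.7850 < 0 → local maximum

Critical points: x = 3/4 (local maximum)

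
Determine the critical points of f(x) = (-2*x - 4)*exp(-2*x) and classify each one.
f'(x) = 2*(2*x + 3)*exp(-2*x)

Solve f'(x) = 0:
  f'(x) = (4*x + 6)·exp(-2*x) and exp(-2*x) > 0 for every x, so f'(x) = 0 ⇔ 4*x + 6 = 0.
  Factor: 4*x + 6 = 2*(2*x + 3) = 0.
  ⇒ x = -3/2

f''(x) = 8*(-x - 1)*exp(-2*x)
Second-derivative test at each critical point:
  f''(-3/2) = 80.3421 > 0 → local minimum

Critical points: x = -3/2 (local minimum)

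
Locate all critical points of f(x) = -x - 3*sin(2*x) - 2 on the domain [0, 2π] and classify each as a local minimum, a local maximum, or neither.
f'(x) = 12*sin(x)^2 - 7

Solve f'(x) = 0 on [0, 2π]:
  f'(x) = 0 ⇔ cos(2*x) = -1/6, i.e. 2*x = ±arccos(-1/6) + 2nπ; keep the solutions lying in [0, 2π].
  ⇒ x = acos(-1/6)/2 ≈ 0.8691, pi - acos(-1/6)/2 ≈ 2.2725, acos(-1/6)/2 + pi ≈ 4.0107, -acos(-1/6)/2 + 2*pi ≈ 5.4141

f''(x) = 12*sin(2*x)
Second-derivative test at each critical point:
  f''(0.8691) = 11.8322 > 0 → local minimum
  f''(2.2725) = -11.8322 < 0 → local maximum
  f''(4.0107) = 11.8322 > 0 → local minimum
  f''(5.4141) = -11.8322 < 0 → local maximum

Critical points: x = acos(-1/6)/2 ≈ 0.8691 (local minimum); x = pi - acos(-1/6)/2 ≈ 2.2725 (local maximum); x = acos(-1/6)/2 + pi ≈ 4.0107 (local minimum); x = -acos(-1/6)/2 + 2*pi ≈ 5.4141 (local maximum)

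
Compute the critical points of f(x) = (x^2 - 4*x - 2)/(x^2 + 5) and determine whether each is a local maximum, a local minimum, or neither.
f'(x) = 2*(2*x^2 + 7*x - 10)/(x^4 + 10*x^2 + 25)

Solve f'(x) = 0:
  f'(x) = 2*(2*x^2 + 7*x - 10)/(x^2 + 5)^2; the denominator is positive wherever f is defined, so f'(x) = 0 ⇔ 4*x^2 + 14*x - 20 = 0.
  Factor: 4*x^2 + 14*x - 20 = 2*(2*x^2 + 7*x - 10); 2*x^2 + 7*x - 10 = 0 has no rational roots; quadratic formula: x = (-7 ± √129)/4.
  ⇒ x = -sqrt(129)/4 - 7/4 ≈ -4.5895, -7/4 + sqrt(129)/4 ≈ 1.0895

f''(x) = 2*(-4*x^3 - 21*x^2 + 60*x + 35)/(x^6 + 15*x^4 + 75*x^2 + 125)
Second-derivative test at each critical point:
  f''(-4.5895) = -0.0334 < 0 → local maximum
  f''(1.0895) = 0.5934 > 0 → local minimum

Critical points: x = -sqrt(129)/4 - 7/4 ≈ -4.5895 (local maximum); x = -7/4 + sqrt(129)/4 ≈ 1.0895 (local minimum)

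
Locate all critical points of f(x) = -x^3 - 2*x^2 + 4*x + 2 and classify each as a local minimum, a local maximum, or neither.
f'(x) = -3*x^2 - 4*x + 4

Solve f'(x) = 0:
  Factor: -3*x^2 - 4*x + 4 = -(x + 2)*(3*x - 2) = 0.
  ⇒ x = -2, 2/3

f''(x) = -6*x - 4
Second-derivative test at each critical point:
  f''(-2) = 8 > 0 → local minimum
  f''(2/3) = -8 < 0 → local maximum

Critical points: x = -2 (local minimum); x = 2/3 (local maximum)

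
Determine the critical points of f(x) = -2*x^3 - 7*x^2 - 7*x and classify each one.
f'(x) = -6*x^2 - 14*x - 7

Solve f'(x) = 0:
  6*x^2 + 14*x + 7 = 0 has no rational roots; quadratic formula: x = (-14 ± √28)/12.
  ⇒ x = -7/6 - sqrt(7)/6 ≈ -1.6076, -7/6 + sqrt(7)/6 ≈ -0.7257

f''(x) = -12*x - 14
Second-derivative test at each critical point:
  f''(-1.6076) = 5.2915 > 0 → local minimum
  f''(-0.7257) = -5.2915 < 0 → local maximum

Critical points: x = -7/6 - sqrt(7)/6 ≈ -1.6076 (local minimum); x = -7/6 + sqrt(7)/6 ≈ -0.7257 (local maximum)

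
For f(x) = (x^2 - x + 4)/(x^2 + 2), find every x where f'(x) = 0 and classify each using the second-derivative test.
f'(x) = (x^2 - 4*x - 2)/(x^4 + 4*x^2 + 4)

Solve f'(x) = 0:
  f'(x) = (x^2 - 4*x - 2)/(x^2 + 2)^2; the denominator is positive wherever f is defined, so f'(x) = 0 ⇔ x^2 - 4*x - 2 = 0.
  x^2 - 4*x - 2 = 0 has no rational roots; quadratic formula: x = (4 ± √24)/2.
  ⇒ x = 2 - sqrt(6) ≈ -0.4495, 2 + sqrt(6) ≈ 4.4495

f''(x) = 2*(-x^3 + 6*x^2 + 6*x - 4)/(x^6 + 6*x^4 + 12*x^2 + 8)
Second-derivative test at each critical point:
  f''(-0.4495) = -1.0103 < 0 → local maximum
  f''(4.4495) = 0.0103 > 0 → local minimum

Critical points: x = 2 - sqrt(6) ≈ -0.4495 (local maximum); x = 2 + sqrt(6) ≈ 4.4495 (local minimum)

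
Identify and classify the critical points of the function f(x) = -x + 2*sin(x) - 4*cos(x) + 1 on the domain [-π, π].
f'(x) = 4*sin(x) + 2*cos(x) - 1

Solve f'(x) = 0 on [-π, π]:
  f'(x) = 0 ⇔ 4*sin(x) + 2*cos(x) = 1. Write the left side as R·cos(x + φ) with R = √(2² + (-4)²) = 2*sqrt(5), cos φ = sqrt(5)/5, sin φ = -2*sqrt(5)/5; then cos(x + φ) = sqrt(5)/10. Solve for x and keep the solutions lying in [-π, π].
  ⇒ x = atan((2 - sqrt(19))/(1 + 2*sqrt(19))) ≈ -0.2381, atan((2 + sqrt(19))/(1 - 2*sqrt(19))) + pi ≈ 2.4524

f''(x) = -2*sin(x) + 4*cos(x)
Second-derivative test at each critical point:
  f''(-0.2381) = 4.3589 > 0 → local minimum
  f''(2.4524) = -4.3589 < 0 → local maximum

Critical points: x = atan((2 - sqrt(19))/(1 + 2*sqrt(19))) ≈ -0.2381 (local minimum); x = atan((2 + sqrt(19))/(1 - 2*sqrt(19))) + pi ≈ 2.4524 (local maximum)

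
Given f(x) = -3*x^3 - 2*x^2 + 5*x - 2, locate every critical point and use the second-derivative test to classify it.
f'(x) = -9*x^2 - 4*x + 5

Solve f'(x) = 0:
  Factor: -9*x^2 - 4*x + 5 = -(x + 1)*(9*x - 5) = 0.
  ⇒ x = -1, 5/9

f''(x) = -18*x - 4
Second-derivative test at each critical point:
  f''(-1) = 14 > 0 → local minimum
  f''(5/9) = -14 < 0 → local maximum

Critical points: x = -1 (local minimum); x = 5/9 (local maximum)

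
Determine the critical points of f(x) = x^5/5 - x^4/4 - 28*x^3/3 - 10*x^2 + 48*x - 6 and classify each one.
f'(x) = x^4 - x^3 - 28*x^2 - 20*x + 48

Solve f'(x) = 0:
  Factor: x^4 - x^3 - 28*x^2 - 20*x + 48 = (x - 6)*(x - 1)*(x + 2)*(x + 4) = 0.
  ⇒ x = -4, -2, 1, 6

f''(x) = 4*x^3 - 3*x^2 - 56*x - 20
Second-derivative test at each critical point:
  f''(-4) = -100 < 0 → local maximum
  f''(-2) = 48 > 0 → local minimum
  f''(1) = -75 < 0 → local maximum
  f''(6) = 400 > 0 → local minimum

Critical points: x = -4 (local maximum); x = -2 (local minimum); x = 1 (local maximum); x = 6 (local minimum)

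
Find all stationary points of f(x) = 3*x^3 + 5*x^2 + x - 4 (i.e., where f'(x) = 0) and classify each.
f'(x) = 9*x^2 + 10*x + 1

Solve f'(x) = 0:
  Factor: 9*x^2 + 10*x + 1 = (x + 1)*(9*x + 1) = 0.
  ⇒ x = -1, -1/9

f''(x) = 18*x + 10
Second-derivative test at each critical point:
  f''(-1) = -8 < 0 → local maximum
  f''(-1/9) = 8 > 0 → local minimum

Critical points: x = -1 (local maximum); x = -1/9 (local minimum)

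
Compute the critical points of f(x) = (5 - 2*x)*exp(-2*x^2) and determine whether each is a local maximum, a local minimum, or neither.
f'(x) = 2*(2*x*(2*x - 5) - 1)*exp(-2*x^2)

Solve f'(x) = 0:
  f'(x) = (8*x^2 - 20*x - 2)·exp(-2*x^2) and exp(-2*x^2) > 0 for every x, so f'(x) = 0 ⇔ 8*x^2 - 20*x - 2 = 0.
  Factor: 8*x^2 - 20*x - 2 = 2*(4*x^2 - 10*x - 1); 4*x^2 - 10*x - 1 = 0 has no rational roots; quadratic formula: x = (10 ± √116)/8.
  ⇒ x = 5/4 - sqrt(29)/4 ≈ -0.0963, 5/4 + sqrt(29)/4 ≈ 2.5963

f''(x) = 4*(4*x^2*(5 - 2*x) + 6*x - 5)*exp(-2*x^2)
Second-derivative test at each critical point:
  f''(-0.0963) = -21.1449 < 0 → local maximum
  f''(2.5963) = 3.008e-05 > 0 → local minimum

Critical points: x = 5/4 - sqrt(29)/4 ≈ -0.0963 (local maximum); x = 5/4 + sqrt(29)/4 ≈ 2.5963 (local minimum)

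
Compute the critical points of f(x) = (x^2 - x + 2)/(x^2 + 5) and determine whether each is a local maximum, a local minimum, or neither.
f'(x) = (x^2 + 6*x - 5)/(x^4 + 10*x^2 + 25)

Solve f'(x) = 0:
  f'(x) = (x^2 + 6*x - 5)/(x^2 + 5)^2; the denominator is positive wherever f is defined, so f'(x) = 0 ⇔ x^2 + 6*x - 5 = 0.
  x^2 + 6*x - 5 = 0 has no rational roots; quadratic formula: x = (-6 ± √56)/2.
  ⇒ x = -sqrt(14) - 3 ≈ -6.7417, -3 + sqrt(14) ≈ 0.7417

f''(x) = 2*(-x^3 - 9*x^2 + 15*x + 15)/(x^6 + 15*x^4 + 75*x^2 + 125)
Second-derivative test at each critical point:
  f''(-6.7417) = -0.0029 < 0 → local maximum
  f''(0.7417) = 0.2429 > 0 → local minimum

Critical points: x = -sqrt(14) - 3 ≈ -6.7417 (local maximum); x = -3 + sqrt(14) ≈ 0.7417 (local minimum)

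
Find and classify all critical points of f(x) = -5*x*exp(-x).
f'(x) = 5*(x - 1)*exp(-x)

Solve f'(x) = 0:
  f'(x) = (5*x - 5)·exp(-x) and exp(-x) > 0 for every x, so f'(x) = 0 ⇔ 5*x - 5 = 0.
  Factor: 5*x - 5 = 5*(x - 1) = 0.
  ⇒ x = 1

f''(x) = 5*(2 - x)*exp(-x)
Second-derivative test at each critical point:
  f''(1) = 1.8394 > 0 → local minimum

Critical points: x = 1 (local minimum)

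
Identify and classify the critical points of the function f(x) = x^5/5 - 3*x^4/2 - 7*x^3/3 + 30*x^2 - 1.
f'(x) = x*(x^3 - 6*x^2 - 7*x + 60)

Solve f'(x) = 0:
  Factor: x^4 - 6*x^3 - 7*x^2 + 60*x = x*(x - 5)*(x - 4)*(x + 3) = 0.
  ⇒ x = -3, 0, 4, 5

f''(x) = 4*x^3 - 18*x^2 - 14*x + 60
Second-derivative test at each critical point:
  f''(-3) = -168 < 0 → local maximum
  f''(0) = 60 > 0 → local minimum
  f''(4) = -28 < 0 → local maximum
  f''(5) = 40 > 0 → local minimum

Critical points: x = -3 (local maximum); x = 0 (local minimum); x = 4 (local maximum); x = 5 (local minimum)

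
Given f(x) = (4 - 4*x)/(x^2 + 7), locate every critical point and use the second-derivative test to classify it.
f'(x) = 4*(-x^2 + 2*x*(x - 1) - 7)/(x^2 + 7)^2

Solve f'(x) = 0:
  f'(x) = 4*(x^2 - 2*x - 7)/(x^2 + 7)^2; the denominator is positive wherever f is defined, so f'(x) = 0 ⇔ 4*x^2 - 8*x - 28 = 0.
  Factor: 4*x^2 - 8*x - 28 = 4*(x^2 - 2*x - 7); x^2 - 2*x - 7 = 0 has no rational roots; quadratic formula: x = (2 ± √32)/2.
  ⇒ x = 1 - 2*sqrt(2) ≈ -1.8284, 1 + 2*sqrt(2) ≈ 3.8284

f''(x) = 8*(4*x^2*(1 - x) + (3*x - 1)*(x^2 + 7))/(x^2 + 7)^3
Second-derivative test at each critical point:
  f''(-1.8284) = -0.2115 < 0 → local maximum
  f''(3.8284) = 0.0482 > 0 → local minimum

Critical points: x = 1 - 2*sqrt(2) ≈ -1.8284 (local maximum); x = 1 + 2*sqrt(2) ≈ 3.8284 (local minimum)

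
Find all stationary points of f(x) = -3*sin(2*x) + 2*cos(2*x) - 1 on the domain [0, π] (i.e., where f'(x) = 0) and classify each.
f'(x) = -4*sin(2*x) - 6*cos(2*x)

Solve f'(x) = 0 on [0, π]:
  f'(x) = 0 ⇔ -3*cos(2*x) = 2*sin(2*x) ⇔ tan(2*x) = -3/2, i.e. 2*x = arctan(-3/2) + nπ; keep the solutions lying in [0, π].
  ⇒ x = -atan(3/2)/2 + pi/2 ≈ 1.0794, pi - atan(3/2)/2 ≈ 2.6502

f''(x) = 12*sin(2*x) - 8*cos(2*x)
Second-derivative test at each critical point:
  f''(1.0794) = 14.4222 > 0 → local minimum
  f''(2.6502) = -14.4222 < 0 → local maximum

Critical points: x = -atan(3/2)/2 + pi/2 ≈ 1.0794 (local minimum); x = pi - atan(3/2)/2 ≈ 2.6502 (local maximum)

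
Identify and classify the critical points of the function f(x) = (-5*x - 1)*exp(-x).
f'(x) = (5*x - 4)*exp(-x)

Solve f'(x) = 0:
  f'(x) = (5*x - 4)·exp(-x) and exp(-x) > 0 for every x, so f'(x) = 0 ⇔ 5*x - 4 = 0.
  5*x - 4 = 0.
  ⇒ x = 4/5

f''(x) = (9 - 5*x)*exp(-x)
Second-derivative test at each critical point:
  f''(4/5) = 2.2466 > 0 → local minimum

Critical points: x = 4/5 (local minimum)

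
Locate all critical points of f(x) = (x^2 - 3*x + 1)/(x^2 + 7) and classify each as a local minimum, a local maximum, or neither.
f'(x) = 3*(x^2 + 4*x - 7)/(x^4 + 14*x^2 + 49)

Solve f'(x) = 0:
  f'(x) = 3*(x^2 + 4*x - 7)/(x^2 + 7)^2; the denominator is positive wherever f is defined, so f'(x) = 0 ⇔ 3*x^2 + 12*x - 21 = 0.
  Factor: 3*x^2 + 12*x - 21 = 3*(x^2 + 4*x - 7); x^2 + 4*x - 7 = 0 has no rational roots; quadratic formula: x = (-4 ± √44)/2.
  ⇒ x = -sqrt(11) - 2 ≈ -5.3166, -2 + sqrt(11) ≈ 1.3166

f''(x) = 6*(-x^3 - 6*x^2 + 21*x + 14)/(x^6 + 21*x^4 + 147*x^2 + 343)
Second-derivative test at each critical point:
  f''(-5.3166) = -0.0160 < 0 → local maximum
  f''(1.3166) = 0.2609 > 0 → local minimum

Critical points: x = -sqrt(11) - 2 ≈ -5.3166 (local maximum); x = -2 + sqrt(11) ≈ 1.3166 (local minimum)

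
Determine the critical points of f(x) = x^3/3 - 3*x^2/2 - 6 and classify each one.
f'(x) = x*(x - 3)

Solve f'(x) = 0:
  Factor: x^2 - 3*x = x*(x - 3) = 0.
  ⇒ x = 0, 3

f''(x) = 2*x - 3
Second-derivative test at each critical point:
  f''(0) = -3 < 0 → local maximum
  f''(3) = 3 > 0 → local minimum

Critical points: x = 0 (local maximum); x = 3 (local minimum)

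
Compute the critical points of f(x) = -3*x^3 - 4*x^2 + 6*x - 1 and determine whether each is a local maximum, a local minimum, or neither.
f'(x) = -9*x^2 - 8*x + 6

Solve f'(x) = 0:
  9*x^2 + 8*x - 6 = 0 has no rational roots; quadratic formula: x = (-8 ± √280)/18.
  ⇒ x = -sqrt(70)/9 - 4/9 ≈ -1.3741, -4/9 + sqrt(70)/9 ≈ 0.4852

f''(x) = -18*x - 8
Second-derivative test at each critical point:
  f''(-1.3741) = 16.7332 > 0 → local minimum
  f''(0.4852) = -16.7332 < 0 → local maximum

Critical points: x = -sqrt(70)/9 - 4/9 ≈ -1.3741 (local minimum); x = -4/9 + sqrt(70)/9 ≈ 0.4852 (local maximum)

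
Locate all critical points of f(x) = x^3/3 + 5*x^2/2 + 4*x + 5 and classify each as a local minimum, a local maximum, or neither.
f'(x) = x^2 + 5*x + 4

Solve f'(x) = 0:
  Factor: x^2 + 5*x + 4 = (x + 1)*(x + 4) = 0.
  ⇒ x = -4, -1

f''(x) = 2*x + 5
Second-derivative test at each critical point:
  f''(-4) = -3 < 0 → local maximum
  f''(-1) = 3 > 0 → local minimum

Critical points: x = -4 (local maximum); x = -1 (local minimum)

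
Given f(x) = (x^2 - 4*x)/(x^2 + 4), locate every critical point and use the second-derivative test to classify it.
f'(x) = 4*(x^2 + 2*x - 4)/(x^4 + 8*x^2 + 16)

Solve f'(x) = 0:
  f'(x) = 4*(x^2 + 2*x - 4)/(x^2 + 4)^2; the denominator is positive wherever f is defined, so f'(x) = 0 ⇔ 4*x^2 + 8*x - 16 = 0.
  Factor: 4*x^2 + 8*x - 16 = 4*(x^2 + 2*x - 4); x^2 + 2*x - 4 = 0 has no rational roots; quadratic formula: x = (-2 ± √20)/2.
  ⇒ x = -sqrt(5) - 1 ≈ -3.2361, -1 + sqrt(5) ≈ 1.2361

f''(x) = 8*(-x^3 - 3*x^2 + 12*x + 4)/(x^6 + 12*x^4 + 48*x^2 + 64)
Second-derivative test at each critical point:
  f''(-3.2361) = -0.0854 < 0 → local maximum
  f''(1.2361) = 0.5854 > 0 → local minimum

Critical points: x = -sqrt(5) - 1 ≈ -3.2361 (local maximum); x = -1 + sqrt(5) ≈ 1.2361 (local minimum)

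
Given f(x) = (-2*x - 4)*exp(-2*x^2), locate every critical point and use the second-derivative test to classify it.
f'(x) = 2*(4*x*(x + 2) - 1)*exp(-2*x^2)

Solve f'(x) = 0:
  f'(x) = (8*x^2 + 16*x - 2)·exp(-2*x^2) and exp(-2*x^2) > 0 for every x, so f'(x) = 0 ⇔ 8*x^2 + 16*x - 2 = 0.
  Factor: 8*x^2 + 16*x - 2 = 2*(4*x^2 + 8*x - 1); 4*x^2 + 8*x - 1 = 0 has no rational roots; quadratic formula: x = (-8 ± √80)/8.
  ⇒ x = -sqrt(5)/2 - 1 ≈ -2.1180, -1 + sqrt(5)/2 ≈ 0.1180

f''(x) = 8*(-4*x^2*(x + 2) + 3*x + 2)*exp(-2*x^2)
Second-derivative test at each critical point:
  f''(-2.1180) = -0.0023 < 0 → local maximum
  f''(0.1180) = 17.3970 > 0 → local minimum

Critical points: x = -sqrt(5)/2 - 1 ≈ -2.1180 (local maximum); x = -1 + sqrt(5)/2 ≈ 0.1180 (local minimum)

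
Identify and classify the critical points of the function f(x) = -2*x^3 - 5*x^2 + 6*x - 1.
f'(x) = -6*x^2 - 10*x + 6

Solve f'(x) = 0:
  Factor: -6*x^2 - 10*x + 6 = -2*(3*x^2 + 5*x - 3); 3*x^2 + 5*x - 3 = 0 has no rational roots; quadratic formula: x = (-5 ± √61)/6.
  ⇒ x = -sqrt(61)/6 - 5/6 ≈ -2.1350, -5/6 + sqrt(61)/6 ≈ 0.4684

f''(x) = -12*x - 10
Second-derivative test at each critical point:
  f''(-2.1350) = 15.6205 > 0 → local minimum
  f''(0.4684) = -15.6205 < 0 → local maximum

Critical points: x = -sqrt(61)/6 - 5/6 ≈ -2.1350 (local minimum); x = -5/6 + sqrt(61)/6 ≈ 0.4684 (local maximum)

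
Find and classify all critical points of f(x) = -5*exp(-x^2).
f'(x) = 10*x*exp(-x^2)

Solve f'(x) = 0:
  f'(x) = (10*x)·exp(-x^2) and exp(-x^2) > 0 for every x, so f'(x) = 0 ⇔ 10*x = 0.
  10*x = 0.
  ⇒ x = 0

f''(x) = 10*(1 - 2*x^2)*exp(-x^2)
Second-derivative test at each critical point:
  f''(0) = 10 > 0 → local minimum

Critical points: x = 0 (local minimum)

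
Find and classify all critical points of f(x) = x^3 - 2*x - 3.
f'(x) = 3*x^2 - 2

Solve f'(x) = 0:
  3*x^2 - 2 = 0 has no rational roots; quadratic formula: x = (0 ± √24)/6.
  ⇒ x = -sqrt(6)/3 ≈ -0.8165, sqrt(6)/3 ≈ 0.8165

f''(x) = 6*x
Second-derivative test at each critical point:
  f''(-0.8165) = -4.8990 < 0 → local maximum
  f''(0.8165) = 4.8990 > 0 → local minimum

Critical points: x = -sqrt(6)/3 ≈ -0.8165 (local maximum); x = sqrt(6)/3 ≈ 0.8165 (local minimum)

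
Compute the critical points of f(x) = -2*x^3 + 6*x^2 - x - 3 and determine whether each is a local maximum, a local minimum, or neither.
f'(x) = -6*x^2 + 12*x - 1

Solve f'(x) = 0:
  6*x^2 - 12*x + 1 = 0 has no rational roots; quadratic formula: x = (12 ± √120)/12.
  ⇒ x = 1 - sqrt(30)/6 ≈ 0.0871, sqrt(30)/6 + 1 ≈ 1.9129

f''(x) = 12 - 12*x
Second-derivative test at each critical point:
  f''(0.0871) = 10.9545 > 0 → local minimum
  f''(1.9129) = -10.9545 < 0 → local maximum

Critical points: x = 1 - sqrt(30)/6 ≈ 0.0871 (local minimum); x = sqrt(30)/6 + 1 ≈ 1.9129 (local maximum)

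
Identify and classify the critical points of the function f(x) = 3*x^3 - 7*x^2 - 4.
f'(x) = x*(9*x - 14)

Solve f'(x) = 0:
  Factor: 9*x^2 - 14*x = x*(9*x - 14) = 0.
  ⇒ x = 0, 14/9

f''(x) = 18*x - 14
Second-derivative test at each critical point:
  f''(0) = -14 < 0 → local maximum
  f''(14/9) = 14 > 0 → local minimum

Critical points: x = 0 (local maximum); x = 14/9 (local minimum)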